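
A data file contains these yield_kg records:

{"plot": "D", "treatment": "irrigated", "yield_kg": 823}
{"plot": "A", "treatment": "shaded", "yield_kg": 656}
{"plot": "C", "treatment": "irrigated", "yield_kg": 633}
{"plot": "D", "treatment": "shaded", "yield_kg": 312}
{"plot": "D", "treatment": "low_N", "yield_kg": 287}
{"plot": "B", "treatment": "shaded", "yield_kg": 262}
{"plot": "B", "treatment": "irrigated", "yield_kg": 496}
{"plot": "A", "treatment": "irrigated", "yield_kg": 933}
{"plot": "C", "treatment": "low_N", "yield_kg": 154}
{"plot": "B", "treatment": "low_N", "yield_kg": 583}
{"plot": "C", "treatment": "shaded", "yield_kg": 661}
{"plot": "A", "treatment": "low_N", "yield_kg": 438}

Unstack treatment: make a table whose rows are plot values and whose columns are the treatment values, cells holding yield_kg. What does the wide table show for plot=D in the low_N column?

287

Wide layout: rows indexed by plot, columns are the 3 distinct treatment values (irrigated, shaded, low_N).
Cell (plot=D, treatment=low_N) draws from the long row where plot=D and treatment=low_N, which has yield_kg=287.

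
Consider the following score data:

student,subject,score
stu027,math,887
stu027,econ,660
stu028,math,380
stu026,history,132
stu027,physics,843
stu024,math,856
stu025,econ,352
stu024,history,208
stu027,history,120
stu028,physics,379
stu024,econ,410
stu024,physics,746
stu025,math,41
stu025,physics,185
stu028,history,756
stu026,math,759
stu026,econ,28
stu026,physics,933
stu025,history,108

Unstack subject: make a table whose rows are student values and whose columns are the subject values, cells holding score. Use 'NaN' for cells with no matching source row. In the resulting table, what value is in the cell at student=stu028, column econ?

NaN

No long-format row has student=stu028 and subject=econ, so the cell is NaN.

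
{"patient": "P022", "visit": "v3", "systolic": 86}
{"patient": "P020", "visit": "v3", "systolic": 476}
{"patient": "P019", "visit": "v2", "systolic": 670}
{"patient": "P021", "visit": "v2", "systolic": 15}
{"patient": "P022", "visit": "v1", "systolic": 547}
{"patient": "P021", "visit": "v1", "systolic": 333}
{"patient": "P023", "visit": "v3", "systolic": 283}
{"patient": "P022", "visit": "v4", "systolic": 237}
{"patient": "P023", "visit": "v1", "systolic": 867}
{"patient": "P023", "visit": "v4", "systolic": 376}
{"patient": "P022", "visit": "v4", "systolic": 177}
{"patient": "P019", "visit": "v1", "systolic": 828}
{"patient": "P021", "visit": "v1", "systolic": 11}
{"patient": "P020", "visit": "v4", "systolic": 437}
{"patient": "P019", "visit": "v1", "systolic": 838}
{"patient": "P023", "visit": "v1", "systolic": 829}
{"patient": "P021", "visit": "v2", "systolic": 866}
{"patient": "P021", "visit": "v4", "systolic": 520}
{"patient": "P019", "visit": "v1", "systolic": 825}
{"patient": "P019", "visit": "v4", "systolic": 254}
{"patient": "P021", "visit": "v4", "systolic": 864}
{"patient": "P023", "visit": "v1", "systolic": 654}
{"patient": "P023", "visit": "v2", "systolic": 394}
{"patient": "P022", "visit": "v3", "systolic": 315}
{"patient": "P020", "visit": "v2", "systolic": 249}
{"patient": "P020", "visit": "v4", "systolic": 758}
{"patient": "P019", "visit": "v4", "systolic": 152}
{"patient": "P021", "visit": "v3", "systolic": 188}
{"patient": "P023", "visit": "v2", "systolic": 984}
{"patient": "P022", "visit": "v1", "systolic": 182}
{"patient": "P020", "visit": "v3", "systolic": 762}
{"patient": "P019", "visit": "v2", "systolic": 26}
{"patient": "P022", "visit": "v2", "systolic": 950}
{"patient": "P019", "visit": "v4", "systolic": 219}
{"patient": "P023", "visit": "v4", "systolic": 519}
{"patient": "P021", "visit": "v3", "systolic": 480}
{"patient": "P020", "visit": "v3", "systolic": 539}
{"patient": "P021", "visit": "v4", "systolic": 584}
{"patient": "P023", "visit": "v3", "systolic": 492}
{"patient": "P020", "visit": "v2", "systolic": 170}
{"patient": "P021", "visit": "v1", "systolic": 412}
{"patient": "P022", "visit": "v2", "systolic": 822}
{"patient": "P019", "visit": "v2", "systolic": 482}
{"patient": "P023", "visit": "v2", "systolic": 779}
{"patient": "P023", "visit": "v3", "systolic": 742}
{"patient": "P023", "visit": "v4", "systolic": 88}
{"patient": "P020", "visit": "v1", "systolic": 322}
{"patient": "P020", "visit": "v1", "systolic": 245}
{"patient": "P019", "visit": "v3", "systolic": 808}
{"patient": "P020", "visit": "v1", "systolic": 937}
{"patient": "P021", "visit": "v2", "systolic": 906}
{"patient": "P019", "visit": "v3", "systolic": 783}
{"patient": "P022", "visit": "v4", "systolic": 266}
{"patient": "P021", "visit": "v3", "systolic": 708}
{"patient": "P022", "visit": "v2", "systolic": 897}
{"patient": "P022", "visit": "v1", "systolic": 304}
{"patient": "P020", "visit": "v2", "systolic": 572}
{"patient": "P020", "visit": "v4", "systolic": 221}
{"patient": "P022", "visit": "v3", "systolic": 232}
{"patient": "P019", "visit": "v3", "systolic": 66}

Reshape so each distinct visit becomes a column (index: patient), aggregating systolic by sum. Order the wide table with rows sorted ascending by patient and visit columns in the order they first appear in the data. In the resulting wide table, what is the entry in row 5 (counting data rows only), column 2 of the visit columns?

2157

With rows sorted ascending by patient, row 5 is patient=P023. visit columns in first-appearance order: v3, v2, v1, v4; column 2 is v2.
Long rows with patient=P023, visit=v2: 394 + 984 + 779 = 2157.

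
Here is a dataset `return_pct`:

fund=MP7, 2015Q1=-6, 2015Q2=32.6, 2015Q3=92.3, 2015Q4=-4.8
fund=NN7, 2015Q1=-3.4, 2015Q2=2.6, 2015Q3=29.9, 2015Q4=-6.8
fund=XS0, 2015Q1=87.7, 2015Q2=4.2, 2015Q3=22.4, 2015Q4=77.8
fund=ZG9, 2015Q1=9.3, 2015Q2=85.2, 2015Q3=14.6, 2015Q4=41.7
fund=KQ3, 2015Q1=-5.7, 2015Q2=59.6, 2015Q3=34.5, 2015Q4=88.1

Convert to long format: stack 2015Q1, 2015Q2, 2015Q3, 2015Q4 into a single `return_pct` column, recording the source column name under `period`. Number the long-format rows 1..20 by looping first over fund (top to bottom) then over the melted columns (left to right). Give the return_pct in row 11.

20 rows total (5 × 4). Row 11: index ⌊(11-1)/4⌋ = 2 into fund → XS0; (11-1) mod 4 = 2 into the melted columns → 2015Q3.
So row 11 is (XS0, 2015Q3, 22.4); return_pct = 22.4.

22.4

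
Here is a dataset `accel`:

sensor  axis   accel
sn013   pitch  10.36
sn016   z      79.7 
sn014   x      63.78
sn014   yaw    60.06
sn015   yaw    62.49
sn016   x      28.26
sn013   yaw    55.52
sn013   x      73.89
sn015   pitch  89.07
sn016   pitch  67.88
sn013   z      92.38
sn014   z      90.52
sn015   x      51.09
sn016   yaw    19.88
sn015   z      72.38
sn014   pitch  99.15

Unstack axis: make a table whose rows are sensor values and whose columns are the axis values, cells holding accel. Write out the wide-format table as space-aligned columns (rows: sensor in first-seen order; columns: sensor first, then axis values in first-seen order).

sensor  pitch  z      x      yaw  
sn013   10.36  92.38  73.89  55.52
sn016   67.88  79.7   28.26  19.88
sn014   99.15  90.52  63.78  60.06
sn015   89.07  72.38  51.09  62.49

Columns: sensor plus the 4 distinct axis values (pitch, z, x, yaw).
For example, row sn013 column pitch takes accel=10.36 from the long row (sn013, pitch).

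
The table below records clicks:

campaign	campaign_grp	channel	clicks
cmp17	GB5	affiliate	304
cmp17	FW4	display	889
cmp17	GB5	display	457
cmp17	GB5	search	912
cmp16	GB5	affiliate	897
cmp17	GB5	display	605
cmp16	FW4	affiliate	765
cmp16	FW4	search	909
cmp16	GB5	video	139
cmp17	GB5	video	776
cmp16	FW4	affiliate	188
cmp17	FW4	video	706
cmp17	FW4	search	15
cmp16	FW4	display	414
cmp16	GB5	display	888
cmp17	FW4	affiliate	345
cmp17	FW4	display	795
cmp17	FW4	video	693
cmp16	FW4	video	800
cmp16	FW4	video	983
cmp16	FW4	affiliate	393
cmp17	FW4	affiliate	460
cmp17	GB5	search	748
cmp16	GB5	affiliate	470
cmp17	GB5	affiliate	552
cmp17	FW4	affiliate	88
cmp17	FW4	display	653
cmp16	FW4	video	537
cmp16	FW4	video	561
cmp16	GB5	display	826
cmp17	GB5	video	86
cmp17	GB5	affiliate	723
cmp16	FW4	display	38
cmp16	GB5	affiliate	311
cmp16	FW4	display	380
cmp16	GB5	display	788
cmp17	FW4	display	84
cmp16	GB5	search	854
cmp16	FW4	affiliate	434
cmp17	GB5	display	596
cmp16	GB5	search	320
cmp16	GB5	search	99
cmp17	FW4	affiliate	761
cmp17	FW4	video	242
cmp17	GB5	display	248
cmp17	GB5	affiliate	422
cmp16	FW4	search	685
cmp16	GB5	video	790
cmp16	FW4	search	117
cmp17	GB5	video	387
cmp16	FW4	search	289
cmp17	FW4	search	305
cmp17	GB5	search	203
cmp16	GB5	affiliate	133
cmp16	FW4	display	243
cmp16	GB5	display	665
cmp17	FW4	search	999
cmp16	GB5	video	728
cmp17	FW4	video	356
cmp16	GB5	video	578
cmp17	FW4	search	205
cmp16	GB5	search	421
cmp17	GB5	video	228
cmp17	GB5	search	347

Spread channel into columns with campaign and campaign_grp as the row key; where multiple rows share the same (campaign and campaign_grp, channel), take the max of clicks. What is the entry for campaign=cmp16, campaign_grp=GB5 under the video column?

790

Rows with campaign=cmp16, campaign_grp=GB5 and channel=video: clicks values are 139, 790, 728, 578.
max(139, 790, 728, 578) = 790.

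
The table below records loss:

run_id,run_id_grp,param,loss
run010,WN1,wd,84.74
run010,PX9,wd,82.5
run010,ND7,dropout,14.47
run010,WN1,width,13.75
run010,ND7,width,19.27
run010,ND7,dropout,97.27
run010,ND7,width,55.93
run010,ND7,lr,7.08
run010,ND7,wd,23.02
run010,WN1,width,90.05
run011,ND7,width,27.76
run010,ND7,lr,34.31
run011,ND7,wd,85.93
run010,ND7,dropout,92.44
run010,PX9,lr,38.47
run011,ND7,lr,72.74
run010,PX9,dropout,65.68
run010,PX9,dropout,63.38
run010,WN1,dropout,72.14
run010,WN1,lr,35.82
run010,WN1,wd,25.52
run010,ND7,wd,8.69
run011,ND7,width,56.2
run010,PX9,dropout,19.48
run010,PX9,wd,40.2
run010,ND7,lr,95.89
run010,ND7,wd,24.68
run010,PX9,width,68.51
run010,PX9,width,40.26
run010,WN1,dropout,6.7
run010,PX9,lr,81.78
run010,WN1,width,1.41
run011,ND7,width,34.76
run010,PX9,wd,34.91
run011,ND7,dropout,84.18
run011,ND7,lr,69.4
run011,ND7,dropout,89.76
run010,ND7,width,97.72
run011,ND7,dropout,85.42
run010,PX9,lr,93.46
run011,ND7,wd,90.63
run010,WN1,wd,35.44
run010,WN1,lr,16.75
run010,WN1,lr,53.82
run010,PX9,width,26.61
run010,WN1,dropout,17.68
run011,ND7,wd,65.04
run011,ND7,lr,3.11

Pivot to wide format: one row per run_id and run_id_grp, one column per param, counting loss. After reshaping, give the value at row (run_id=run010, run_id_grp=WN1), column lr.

Rows with run_id=run010, run_id_grp=WN1 and param=lr: loss values are 35.82, 16.75, 53.82.
3 rows match — count = 3.

3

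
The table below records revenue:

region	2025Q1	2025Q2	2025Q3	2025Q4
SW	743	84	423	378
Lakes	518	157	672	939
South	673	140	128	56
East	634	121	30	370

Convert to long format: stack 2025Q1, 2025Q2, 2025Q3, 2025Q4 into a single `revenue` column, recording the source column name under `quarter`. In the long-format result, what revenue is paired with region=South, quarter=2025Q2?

140

Unpivoting turns each (region, wide-column) pair into one long row.
The wide cell at row South, column 2025Q2 holds 140, so the long row (South, 2025Q2) has revenue=140.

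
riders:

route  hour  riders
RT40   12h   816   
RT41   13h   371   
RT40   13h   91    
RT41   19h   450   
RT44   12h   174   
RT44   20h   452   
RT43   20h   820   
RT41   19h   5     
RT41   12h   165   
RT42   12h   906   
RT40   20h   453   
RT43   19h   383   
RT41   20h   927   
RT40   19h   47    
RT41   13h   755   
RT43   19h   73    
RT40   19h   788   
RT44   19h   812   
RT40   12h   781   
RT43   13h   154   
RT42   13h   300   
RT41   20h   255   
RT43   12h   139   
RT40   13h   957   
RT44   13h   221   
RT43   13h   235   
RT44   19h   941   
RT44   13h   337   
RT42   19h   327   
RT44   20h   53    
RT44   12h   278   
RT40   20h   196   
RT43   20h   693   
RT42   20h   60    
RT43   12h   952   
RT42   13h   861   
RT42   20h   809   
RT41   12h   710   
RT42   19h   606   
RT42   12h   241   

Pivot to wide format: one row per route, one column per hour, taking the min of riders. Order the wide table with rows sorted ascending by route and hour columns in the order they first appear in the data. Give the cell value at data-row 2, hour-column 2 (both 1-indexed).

With rows sorted ascending by route, row 2 is route=RT41. hour columns in first-appearance order: 12h, 13h, 19h, 20h; column 2 is 13h.
Long rows with route=RT41, hour=13h: min(371, 755) = 371.

371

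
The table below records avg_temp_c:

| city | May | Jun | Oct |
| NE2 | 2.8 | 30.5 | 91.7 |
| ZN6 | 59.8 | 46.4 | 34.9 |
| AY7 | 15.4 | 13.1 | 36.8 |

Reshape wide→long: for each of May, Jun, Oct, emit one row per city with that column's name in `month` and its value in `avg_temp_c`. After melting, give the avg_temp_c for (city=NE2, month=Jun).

Unpivoting turns each (city, wide-column) pair into one long row.
The wide cell at row NE2, column Jun holds 30.5, so the long row (NE2, Jun) has avg_temp_c=30.5.

30.5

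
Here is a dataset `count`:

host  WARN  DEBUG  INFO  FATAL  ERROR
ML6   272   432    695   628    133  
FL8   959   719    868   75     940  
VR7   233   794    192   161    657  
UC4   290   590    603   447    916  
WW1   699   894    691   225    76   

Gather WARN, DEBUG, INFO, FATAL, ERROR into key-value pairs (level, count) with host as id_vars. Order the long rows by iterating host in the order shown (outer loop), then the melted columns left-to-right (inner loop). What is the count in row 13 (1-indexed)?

192

25 rows total (5 × 5). Row 13: index ⌊(13-1)/5⌋ = 2 into host → VR7; (13-1) mod 5 = 2 into the melted columns → INFO.
So row 13 is (VR7, INFO, 192); count = 192.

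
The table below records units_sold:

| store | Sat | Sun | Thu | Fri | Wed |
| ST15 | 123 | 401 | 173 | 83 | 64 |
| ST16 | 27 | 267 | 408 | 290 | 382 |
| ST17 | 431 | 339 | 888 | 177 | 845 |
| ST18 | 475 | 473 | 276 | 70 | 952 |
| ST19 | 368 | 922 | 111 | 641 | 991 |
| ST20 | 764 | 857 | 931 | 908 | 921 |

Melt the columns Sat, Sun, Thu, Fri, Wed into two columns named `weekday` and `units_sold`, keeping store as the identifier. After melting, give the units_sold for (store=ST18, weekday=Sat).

475

Unpivoting turns each (store, wide-column) pair into one long row.
The wide cell at row ST18, column Sat holds 475, so the long row (ST18, Sat) has units_sold=475.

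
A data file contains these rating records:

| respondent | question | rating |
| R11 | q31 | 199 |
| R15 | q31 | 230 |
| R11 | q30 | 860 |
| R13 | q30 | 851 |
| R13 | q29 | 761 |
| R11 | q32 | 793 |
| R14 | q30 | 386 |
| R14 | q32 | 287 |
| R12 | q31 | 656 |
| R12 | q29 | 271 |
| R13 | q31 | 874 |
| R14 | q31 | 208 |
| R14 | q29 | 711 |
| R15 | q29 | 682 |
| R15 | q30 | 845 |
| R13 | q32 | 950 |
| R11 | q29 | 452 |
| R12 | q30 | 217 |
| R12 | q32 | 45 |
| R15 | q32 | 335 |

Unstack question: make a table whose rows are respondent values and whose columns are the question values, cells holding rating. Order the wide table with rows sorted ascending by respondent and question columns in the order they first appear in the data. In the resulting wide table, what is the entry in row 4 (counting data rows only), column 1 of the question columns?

With rows sorted ascending by respondent, row 4 is respondent=R14. question columns in first-appearance order: q31, q30, q29, q32; column 1 is q31.
Long rows with respondent=R14, question=q31: rating = 208.

208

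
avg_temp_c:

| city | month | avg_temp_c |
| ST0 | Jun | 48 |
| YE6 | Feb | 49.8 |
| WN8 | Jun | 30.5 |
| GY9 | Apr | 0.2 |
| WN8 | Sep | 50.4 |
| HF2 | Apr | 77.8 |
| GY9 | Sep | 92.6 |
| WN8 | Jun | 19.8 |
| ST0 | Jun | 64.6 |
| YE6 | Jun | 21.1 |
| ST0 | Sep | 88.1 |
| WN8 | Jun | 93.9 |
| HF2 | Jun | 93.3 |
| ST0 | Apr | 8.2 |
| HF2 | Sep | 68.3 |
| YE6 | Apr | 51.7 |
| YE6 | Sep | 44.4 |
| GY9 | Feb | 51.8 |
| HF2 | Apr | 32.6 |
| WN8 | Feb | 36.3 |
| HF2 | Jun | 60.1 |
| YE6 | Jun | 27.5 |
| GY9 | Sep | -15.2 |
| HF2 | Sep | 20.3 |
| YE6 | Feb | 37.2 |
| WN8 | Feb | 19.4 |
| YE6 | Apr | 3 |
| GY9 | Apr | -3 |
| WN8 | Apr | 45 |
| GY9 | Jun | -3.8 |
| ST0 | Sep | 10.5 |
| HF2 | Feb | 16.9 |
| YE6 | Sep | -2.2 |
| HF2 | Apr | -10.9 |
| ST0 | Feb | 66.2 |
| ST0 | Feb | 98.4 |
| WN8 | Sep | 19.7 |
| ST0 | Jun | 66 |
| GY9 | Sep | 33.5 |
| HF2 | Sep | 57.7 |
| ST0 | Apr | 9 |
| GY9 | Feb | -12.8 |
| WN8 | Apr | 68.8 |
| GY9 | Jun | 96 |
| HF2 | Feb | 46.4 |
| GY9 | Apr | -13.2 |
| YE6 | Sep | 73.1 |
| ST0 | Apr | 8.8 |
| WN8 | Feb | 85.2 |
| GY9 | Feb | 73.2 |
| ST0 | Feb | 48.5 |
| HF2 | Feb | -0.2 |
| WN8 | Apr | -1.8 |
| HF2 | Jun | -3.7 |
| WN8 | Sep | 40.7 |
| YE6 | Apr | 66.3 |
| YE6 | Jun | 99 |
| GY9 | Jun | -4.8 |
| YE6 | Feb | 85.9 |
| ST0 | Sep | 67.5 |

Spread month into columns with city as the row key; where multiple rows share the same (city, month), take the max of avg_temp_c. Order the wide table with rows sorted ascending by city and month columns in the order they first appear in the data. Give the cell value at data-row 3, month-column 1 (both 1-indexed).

With rows sorted ascending by city, row 3 is city=ST0. month columns in first-appearance order: Jun, Feb, Apr, Sep; column 1 is Jun.
Long rows with city=ST0, month=Jun: max(48, 64.6, 66) = 66.

66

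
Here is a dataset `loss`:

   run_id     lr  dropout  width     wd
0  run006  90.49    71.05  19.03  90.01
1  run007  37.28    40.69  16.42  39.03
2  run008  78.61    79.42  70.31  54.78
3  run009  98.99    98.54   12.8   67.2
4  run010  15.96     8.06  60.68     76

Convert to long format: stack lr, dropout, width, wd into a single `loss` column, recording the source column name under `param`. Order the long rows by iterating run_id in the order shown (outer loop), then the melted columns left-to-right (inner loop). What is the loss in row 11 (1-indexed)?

70.31

20 rows total (5 × 4). Row 11: index ⌊(11-1)/4⌋ = 2 into run_id → run008; (11-1) mod 4 = 2 into the melted columns → width.
So row 11 is (run008, width, 70.31); loss = 70.31.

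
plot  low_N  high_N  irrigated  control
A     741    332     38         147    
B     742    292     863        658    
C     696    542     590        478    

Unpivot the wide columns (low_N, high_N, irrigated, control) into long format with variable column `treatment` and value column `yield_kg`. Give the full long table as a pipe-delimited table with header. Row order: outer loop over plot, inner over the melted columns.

Each (plot, column) pair becomes one row: 3 × 4 = 12 rows.
For example, (A, low_N) → yield_kg=741.

| plot | treatment | yield_kg |
| A | low_N | 741 |
| A | high_N | 332 |
| A | irrigated | 38 |
| A | control | 147 |
| B | low_N | 742 |
| B | high_N | 292 |
| B | irrigated | 863 |
| B | control | 658 |
| C | low_N | 696 |
| C | high_N | 542 |
| C | irrigated | 590 |
| C | control | 478 |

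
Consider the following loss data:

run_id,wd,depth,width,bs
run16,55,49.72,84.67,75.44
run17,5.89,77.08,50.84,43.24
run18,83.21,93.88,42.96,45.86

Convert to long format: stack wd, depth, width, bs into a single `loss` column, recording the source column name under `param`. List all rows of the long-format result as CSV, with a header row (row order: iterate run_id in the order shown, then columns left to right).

Each (run_id, column) pair becomes one row: 3 × 4 = 12 rows.
For example, (run16, wd) → loss=55.

run_id,param,loss
run16,wd,55
run16,depth,49.72
run16,width,84.67
run16,bs,75.44
run17,wd,5.89
run17,depth,77.08
run17,width,50.84
run17,bs,43.24
run18,wd,83.21
run18,depth,93.88
run18,width,42.96
run18,bs,45.86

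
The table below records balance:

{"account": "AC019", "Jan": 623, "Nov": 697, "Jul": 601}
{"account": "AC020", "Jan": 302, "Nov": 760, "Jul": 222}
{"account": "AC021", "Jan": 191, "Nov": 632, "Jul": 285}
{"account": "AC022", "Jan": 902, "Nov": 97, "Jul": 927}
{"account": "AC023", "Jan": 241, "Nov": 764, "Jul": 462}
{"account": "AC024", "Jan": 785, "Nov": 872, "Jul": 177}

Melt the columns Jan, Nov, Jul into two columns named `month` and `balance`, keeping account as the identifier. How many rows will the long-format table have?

6 account values × 3 melted columns = 18 rows.

18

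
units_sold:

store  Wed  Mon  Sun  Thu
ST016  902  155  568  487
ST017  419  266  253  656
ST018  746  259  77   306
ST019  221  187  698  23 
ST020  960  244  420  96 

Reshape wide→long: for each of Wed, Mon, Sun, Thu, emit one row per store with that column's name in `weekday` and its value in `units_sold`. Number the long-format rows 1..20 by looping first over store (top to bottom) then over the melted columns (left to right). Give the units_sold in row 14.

20 rows total (5 × 4). Row 14: index ⌊(14-1)/4⌋ = 3 into store → ST019; (14-1) mod 4 = 1 into the melted columns → Mon.
So row 14 is (ST019, Mon, 187); units_sold = 187.

187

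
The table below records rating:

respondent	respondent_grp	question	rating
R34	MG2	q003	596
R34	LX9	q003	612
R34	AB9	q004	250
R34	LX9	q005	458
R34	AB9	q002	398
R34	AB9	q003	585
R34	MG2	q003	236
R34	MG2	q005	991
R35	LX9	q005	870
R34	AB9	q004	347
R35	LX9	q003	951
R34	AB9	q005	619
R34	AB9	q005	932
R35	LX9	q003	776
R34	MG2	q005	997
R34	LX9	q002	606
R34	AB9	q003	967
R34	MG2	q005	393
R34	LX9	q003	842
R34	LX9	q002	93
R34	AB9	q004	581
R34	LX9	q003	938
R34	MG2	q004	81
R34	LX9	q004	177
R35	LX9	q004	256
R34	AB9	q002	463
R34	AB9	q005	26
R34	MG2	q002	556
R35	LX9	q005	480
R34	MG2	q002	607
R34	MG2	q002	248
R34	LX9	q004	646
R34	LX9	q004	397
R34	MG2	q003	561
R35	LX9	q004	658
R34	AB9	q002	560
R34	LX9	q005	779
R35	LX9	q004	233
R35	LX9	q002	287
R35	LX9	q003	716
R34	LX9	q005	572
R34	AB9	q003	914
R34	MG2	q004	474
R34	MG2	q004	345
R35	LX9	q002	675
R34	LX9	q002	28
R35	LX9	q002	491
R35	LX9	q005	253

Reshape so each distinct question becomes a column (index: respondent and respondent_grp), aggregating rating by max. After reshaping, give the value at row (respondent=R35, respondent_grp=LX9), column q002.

Rows with respondent=R35, respondent_grp=LX9 and question=q002: rating values are 287, 675, 491.
max(287, 675, 491) = 675.

675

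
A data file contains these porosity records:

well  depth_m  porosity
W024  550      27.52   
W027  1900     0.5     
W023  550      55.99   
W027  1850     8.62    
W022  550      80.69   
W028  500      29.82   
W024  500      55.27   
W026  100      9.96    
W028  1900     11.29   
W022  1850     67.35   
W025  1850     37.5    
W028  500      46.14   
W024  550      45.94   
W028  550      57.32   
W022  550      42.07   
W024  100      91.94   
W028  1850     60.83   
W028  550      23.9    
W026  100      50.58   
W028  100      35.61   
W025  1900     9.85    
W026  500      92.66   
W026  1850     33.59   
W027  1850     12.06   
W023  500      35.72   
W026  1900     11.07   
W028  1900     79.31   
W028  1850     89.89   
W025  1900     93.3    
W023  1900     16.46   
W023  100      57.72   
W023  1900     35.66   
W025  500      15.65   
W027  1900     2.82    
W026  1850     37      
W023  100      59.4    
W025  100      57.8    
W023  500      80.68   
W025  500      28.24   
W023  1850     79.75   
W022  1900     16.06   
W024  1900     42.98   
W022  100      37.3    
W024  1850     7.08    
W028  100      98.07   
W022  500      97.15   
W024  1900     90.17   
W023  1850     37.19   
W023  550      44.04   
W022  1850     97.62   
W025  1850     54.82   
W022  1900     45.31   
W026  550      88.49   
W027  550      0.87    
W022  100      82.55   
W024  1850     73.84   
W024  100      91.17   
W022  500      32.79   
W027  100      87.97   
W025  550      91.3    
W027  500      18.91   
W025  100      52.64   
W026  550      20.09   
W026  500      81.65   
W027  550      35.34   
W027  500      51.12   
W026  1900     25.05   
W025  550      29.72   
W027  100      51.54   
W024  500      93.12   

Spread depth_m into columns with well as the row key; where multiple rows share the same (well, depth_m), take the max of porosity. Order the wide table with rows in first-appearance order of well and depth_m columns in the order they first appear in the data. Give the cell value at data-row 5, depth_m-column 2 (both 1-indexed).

79.31

With rows in first-appearance order of well, row 5 is well=W028. depth_m columns in first-appearance order: 550, 1900, 1850, 500, 100; column 2 is 1900.
Long rows with well=W028, depth_m=1900: max(11.29, 79.31) = 79.31.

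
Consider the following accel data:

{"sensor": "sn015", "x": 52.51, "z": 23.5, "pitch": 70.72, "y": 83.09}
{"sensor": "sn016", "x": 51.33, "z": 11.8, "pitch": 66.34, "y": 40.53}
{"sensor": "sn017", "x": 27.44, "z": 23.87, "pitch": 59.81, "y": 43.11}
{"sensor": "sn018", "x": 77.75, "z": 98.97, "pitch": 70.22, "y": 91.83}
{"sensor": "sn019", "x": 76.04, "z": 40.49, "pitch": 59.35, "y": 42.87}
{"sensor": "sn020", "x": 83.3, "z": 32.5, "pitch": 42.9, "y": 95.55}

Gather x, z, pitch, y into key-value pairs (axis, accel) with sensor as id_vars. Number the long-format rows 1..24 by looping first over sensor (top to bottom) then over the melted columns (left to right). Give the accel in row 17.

24 rows total (6 × 4). Row 17: index ⌊(17-1)/4⌋ = 4 into sensor → sn019; (17-1) mod 4 = 0 into the melted columns → x.
So row 17 is (sn019, x, 76.04); accel = 76.04.

76.04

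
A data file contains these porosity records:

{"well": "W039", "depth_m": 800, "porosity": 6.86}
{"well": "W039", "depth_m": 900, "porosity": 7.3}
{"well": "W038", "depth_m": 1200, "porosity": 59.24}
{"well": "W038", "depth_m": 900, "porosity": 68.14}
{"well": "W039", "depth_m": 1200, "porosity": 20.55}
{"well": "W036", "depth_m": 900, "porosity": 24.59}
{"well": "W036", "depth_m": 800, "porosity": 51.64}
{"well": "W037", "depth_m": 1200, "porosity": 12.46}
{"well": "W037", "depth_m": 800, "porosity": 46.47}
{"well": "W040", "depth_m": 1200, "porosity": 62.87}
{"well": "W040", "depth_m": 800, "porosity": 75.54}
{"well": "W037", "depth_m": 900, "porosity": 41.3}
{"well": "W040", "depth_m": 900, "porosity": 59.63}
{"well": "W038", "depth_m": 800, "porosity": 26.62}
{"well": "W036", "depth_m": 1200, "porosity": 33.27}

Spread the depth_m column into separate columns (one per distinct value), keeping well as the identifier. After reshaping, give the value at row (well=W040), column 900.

Wide layout: rows indexed by well, columns are the 3 distinct depth_m values (800, 900, 1200).
Cell (well=W040, depth_m=900) draws from the long row where well=W040 and depth_m=900, which has porosity=59.63.

59.63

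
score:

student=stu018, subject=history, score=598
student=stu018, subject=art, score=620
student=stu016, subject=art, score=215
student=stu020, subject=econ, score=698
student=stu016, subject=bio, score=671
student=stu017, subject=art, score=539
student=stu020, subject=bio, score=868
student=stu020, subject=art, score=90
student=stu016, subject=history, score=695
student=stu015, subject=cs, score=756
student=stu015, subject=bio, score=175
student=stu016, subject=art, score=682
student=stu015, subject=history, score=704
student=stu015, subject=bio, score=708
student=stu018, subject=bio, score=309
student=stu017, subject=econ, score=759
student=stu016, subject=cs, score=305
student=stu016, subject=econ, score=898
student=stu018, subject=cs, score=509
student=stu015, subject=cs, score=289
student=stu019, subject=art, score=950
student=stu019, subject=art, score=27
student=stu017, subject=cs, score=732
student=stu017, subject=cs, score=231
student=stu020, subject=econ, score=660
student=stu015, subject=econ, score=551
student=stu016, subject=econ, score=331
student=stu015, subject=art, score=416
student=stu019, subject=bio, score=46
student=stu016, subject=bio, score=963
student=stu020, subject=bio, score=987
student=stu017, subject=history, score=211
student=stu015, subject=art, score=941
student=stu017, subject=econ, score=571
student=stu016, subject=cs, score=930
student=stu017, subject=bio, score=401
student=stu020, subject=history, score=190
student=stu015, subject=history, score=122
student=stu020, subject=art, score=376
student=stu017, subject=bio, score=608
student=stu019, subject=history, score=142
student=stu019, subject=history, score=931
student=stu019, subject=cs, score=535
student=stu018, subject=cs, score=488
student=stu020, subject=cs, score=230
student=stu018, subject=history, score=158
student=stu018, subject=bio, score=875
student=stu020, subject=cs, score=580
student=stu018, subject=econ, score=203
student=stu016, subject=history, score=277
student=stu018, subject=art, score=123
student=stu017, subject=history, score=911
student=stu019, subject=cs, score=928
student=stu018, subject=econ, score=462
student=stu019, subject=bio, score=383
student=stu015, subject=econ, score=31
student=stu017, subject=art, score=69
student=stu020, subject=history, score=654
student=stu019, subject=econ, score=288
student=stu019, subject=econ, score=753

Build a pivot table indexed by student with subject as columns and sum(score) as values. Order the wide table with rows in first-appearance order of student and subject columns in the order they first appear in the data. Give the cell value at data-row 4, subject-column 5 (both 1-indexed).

With rows in first-appearance order of student, row 4 is student=stu017. subject columns in first-appearance order: history, art, econ, bio, cs; column 5 is cs.
Long rows with student=stu017, subject=cs: 732 + 231 = 963.

963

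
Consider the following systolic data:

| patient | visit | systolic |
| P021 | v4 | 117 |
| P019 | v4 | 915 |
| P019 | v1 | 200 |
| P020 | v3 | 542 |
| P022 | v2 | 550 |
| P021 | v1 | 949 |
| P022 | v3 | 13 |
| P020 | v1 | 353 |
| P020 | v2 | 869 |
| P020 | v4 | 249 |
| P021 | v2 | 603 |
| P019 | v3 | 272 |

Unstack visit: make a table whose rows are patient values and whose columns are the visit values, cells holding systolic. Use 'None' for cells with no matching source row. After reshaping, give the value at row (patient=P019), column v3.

272

The long row with patient=P019, visit=v3 has systolic=272.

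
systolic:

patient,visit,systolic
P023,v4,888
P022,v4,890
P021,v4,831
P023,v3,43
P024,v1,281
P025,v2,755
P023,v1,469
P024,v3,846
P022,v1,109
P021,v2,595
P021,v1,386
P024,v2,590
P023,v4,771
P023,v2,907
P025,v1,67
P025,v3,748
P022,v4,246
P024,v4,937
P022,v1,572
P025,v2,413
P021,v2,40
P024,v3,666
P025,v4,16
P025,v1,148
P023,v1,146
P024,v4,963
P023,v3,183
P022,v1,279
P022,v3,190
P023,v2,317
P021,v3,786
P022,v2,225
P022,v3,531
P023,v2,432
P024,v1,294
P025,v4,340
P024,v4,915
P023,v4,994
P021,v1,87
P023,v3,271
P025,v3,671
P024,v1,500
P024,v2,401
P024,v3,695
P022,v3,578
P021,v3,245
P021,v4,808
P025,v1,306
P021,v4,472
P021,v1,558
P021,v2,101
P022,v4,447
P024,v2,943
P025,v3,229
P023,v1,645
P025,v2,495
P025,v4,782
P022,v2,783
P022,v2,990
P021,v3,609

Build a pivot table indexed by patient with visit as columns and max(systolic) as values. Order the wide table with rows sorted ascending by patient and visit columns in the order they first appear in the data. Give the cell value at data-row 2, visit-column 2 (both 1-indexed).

578

With rows sorted ascending by patient, row 2 is patient=P022. visit columns in first-appearance order: v4, v3, v1, v2; column 2 is v3.
Long rows with patient=P022, visit=v3: max(190, 531, 578) = 578.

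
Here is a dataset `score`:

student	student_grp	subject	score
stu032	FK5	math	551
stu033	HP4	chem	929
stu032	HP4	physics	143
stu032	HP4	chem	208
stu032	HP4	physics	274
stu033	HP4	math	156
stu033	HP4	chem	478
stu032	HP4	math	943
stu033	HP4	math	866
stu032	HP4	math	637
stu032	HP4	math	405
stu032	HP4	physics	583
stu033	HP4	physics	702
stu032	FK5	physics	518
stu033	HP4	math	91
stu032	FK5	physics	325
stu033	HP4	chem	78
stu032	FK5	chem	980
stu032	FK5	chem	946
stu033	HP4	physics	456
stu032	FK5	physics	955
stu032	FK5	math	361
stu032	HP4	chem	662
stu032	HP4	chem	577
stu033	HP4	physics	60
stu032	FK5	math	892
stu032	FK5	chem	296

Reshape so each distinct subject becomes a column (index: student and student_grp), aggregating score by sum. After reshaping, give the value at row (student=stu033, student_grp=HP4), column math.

Rows with student=stu033, student_grp=HP4 and subject=math: score values are 156, 866, 91.
156 + 866 + 91 = 1113.

1113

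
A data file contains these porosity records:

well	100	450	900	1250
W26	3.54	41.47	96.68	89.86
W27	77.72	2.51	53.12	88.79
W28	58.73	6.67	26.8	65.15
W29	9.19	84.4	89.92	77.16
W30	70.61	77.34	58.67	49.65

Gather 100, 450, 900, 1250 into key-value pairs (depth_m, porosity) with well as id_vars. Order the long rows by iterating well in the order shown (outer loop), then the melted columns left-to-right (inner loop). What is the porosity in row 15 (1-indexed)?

20 rows total (5 × 4). Row 15: index ⌊(15-1)/4⌋ = 3 into well → W29; (15-1) mod 4 = 2 into the melted columns → 900.
So row 15 is (W29, 900, 89.92); porosity = 89.92.

89.92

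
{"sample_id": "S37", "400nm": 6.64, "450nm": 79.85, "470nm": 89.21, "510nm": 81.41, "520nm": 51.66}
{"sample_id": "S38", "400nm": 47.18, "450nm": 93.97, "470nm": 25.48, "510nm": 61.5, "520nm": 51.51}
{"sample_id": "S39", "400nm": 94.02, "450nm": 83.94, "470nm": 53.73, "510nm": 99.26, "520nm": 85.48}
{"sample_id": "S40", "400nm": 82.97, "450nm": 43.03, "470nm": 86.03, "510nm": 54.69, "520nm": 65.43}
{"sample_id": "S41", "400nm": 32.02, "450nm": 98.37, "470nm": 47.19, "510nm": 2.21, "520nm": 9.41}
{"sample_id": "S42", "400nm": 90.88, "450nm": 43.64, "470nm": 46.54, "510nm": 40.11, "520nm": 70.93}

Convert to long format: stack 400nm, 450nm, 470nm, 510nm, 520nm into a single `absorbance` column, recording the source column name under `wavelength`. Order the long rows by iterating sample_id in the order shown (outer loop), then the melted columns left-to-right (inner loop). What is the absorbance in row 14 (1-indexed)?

30 rows total (6 × 5). Row 14: index ⌊(14-1)/5⌋ = 2 into sample_id → S39; (14-1) mod 5 = 3 into the melted columns → 510nm.
So row 14 is (S39, 510nm, 99.26); absorbance = 99.26.

99.26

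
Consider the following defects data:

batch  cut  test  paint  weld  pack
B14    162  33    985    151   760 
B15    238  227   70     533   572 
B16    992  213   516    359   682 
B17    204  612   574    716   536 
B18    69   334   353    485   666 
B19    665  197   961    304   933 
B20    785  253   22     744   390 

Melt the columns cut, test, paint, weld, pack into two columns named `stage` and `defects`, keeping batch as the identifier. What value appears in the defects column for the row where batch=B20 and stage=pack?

390

Unpivoting turns each (batch, wide-column) pair into one long row.
The wide cell at row B20, column pack holds 390, so the long row (B20, pack) has defects=390.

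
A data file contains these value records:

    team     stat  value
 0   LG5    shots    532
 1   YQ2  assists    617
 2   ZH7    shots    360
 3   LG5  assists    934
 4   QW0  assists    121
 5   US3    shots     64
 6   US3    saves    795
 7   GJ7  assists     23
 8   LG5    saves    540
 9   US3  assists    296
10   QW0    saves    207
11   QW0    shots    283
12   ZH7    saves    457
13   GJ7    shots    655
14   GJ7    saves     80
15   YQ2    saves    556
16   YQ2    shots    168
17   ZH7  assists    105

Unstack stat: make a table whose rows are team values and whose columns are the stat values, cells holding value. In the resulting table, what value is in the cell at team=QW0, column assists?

121

Wide layout: rows indexed by team, columns are the 3 distinct stat values (shots, assists, saves).
Cell (team=QW0, stat=assists) draws from the long row where team=QW0 and stat=assists, which has value=121.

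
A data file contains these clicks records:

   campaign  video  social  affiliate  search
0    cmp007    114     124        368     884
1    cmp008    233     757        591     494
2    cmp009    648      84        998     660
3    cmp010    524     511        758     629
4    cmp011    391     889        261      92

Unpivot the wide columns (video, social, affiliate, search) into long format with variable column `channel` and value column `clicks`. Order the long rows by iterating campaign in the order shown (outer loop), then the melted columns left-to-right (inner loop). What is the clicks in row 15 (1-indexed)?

20 rows total (5 × 4). Row 15: index ⌊(15-1)/4⌋ = 3 into campaign → cmp010; (15-1) mod 4 = 2 into the melted columns → affiliate.
So row 15 is (cmp010, affiliate, 758); clicks = 758.

758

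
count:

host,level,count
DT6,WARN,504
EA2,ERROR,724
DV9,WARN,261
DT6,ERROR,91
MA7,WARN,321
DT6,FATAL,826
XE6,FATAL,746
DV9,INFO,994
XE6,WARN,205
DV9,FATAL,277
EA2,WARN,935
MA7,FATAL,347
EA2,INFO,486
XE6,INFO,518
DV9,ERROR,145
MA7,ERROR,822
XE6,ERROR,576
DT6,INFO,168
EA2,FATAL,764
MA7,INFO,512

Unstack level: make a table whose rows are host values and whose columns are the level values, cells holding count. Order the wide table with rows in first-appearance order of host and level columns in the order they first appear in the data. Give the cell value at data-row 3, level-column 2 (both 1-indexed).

With rows in first-appearance order of host, row 3 is host=DV9. level columns in first-appearance order: WARN, ERROR, FATAL, INFO; column 2 is ERROR.
Long rows with host=DV9, level=ERROR: count = 145.

145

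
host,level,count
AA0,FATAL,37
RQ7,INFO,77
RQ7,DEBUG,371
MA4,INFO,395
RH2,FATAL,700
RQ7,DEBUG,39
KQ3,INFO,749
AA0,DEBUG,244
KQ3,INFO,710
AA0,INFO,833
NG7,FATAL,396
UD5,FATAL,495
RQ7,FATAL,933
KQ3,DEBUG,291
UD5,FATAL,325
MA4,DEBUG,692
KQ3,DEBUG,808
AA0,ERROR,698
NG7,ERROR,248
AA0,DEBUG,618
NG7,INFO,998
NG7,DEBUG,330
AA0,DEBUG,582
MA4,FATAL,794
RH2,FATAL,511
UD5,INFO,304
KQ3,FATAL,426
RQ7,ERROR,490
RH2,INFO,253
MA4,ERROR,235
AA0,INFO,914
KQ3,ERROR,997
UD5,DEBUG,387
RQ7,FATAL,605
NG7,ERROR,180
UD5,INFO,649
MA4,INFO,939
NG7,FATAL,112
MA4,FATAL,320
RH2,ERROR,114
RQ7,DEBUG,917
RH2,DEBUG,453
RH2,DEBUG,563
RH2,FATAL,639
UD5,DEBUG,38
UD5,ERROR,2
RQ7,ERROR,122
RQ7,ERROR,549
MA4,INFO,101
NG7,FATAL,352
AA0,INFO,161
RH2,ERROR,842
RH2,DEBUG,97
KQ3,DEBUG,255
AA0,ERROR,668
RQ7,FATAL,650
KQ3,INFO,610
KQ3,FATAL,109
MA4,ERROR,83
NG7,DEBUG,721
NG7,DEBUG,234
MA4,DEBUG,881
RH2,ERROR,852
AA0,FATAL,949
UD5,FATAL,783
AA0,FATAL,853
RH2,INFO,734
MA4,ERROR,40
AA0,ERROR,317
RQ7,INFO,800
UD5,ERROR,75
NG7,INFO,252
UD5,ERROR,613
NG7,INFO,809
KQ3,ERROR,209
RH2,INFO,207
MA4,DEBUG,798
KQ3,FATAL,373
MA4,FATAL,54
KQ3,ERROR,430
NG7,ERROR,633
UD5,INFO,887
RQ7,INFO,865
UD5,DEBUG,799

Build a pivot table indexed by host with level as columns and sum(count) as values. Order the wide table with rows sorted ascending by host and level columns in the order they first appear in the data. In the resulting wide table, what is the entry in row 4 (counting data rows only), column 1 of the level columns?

With rows sorted ascending by host, row 4 is host=NG7. level columns in first-appearance order: FATAL, INFO, DEBUG, ERROR; column 1 is FATAL.
Long rows with host=NG7, level=FATAL: 396 + 112 + 352 = 860.

860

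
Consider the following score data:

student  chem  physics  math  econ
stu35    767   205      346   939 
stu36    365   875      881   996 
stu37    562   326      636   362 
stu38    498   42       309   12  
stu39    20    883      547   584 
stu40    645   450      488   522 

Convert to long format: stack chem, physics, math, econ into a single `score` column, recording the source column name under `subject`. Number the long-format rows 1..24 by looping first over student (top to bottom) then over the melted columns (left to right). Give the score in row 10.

24 rows total (6 × 4). Row 10: index ⌊(10-1)/4⌋ = 2 into student → stu37; (10-1) mod 4 = 1 into the melted columns → physics.
So row 10 is (stu37, physics, 326); score = 326.

326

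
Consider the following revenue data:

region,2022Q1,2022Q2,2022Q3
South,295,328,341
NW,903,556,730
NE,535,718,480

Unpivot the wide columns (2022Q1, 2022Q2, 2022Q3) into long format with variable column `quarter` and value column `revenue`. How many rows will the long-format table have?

3 region values × 3 melted columns = 9 rows.

9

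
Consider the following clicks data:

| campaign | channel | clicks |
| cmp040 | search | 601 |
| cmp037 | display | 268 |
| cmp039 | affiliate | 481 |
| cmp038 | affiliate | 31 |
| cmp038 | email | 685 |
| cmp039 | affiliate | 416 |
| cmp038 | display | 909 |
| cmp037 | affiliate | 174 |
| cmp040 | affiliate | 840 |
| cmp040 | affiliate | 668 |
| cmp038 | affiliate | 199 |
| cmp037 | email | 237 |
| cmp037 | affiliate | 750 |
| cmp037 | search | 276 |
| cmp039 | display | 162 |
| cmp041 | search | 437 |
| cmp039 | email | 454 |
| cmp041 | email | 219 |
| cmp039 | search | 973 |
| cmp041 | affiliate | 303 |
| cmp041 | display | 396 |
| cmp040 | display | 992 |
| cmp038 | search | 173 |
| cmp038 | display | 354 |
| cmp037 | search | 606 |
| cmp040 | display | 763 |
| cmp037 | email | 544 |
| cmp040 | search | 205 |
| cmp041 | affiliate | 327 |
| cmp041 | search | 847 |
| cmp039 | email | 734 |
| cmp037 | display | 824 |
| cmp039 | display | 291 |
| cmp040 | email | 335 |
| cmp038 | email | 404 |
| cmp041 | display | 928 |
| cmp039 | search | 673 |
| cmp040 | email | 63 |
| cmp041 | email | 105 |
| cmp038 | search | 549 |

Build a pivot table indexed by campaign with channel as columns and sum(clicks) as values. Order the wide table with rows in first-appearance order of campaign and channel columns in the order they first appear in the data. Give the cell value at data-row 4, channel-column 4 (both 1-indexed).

With rows in first-appearance order of campaign, row 4 is campaign=cmp038. channel columns in first-appearance order: search, display, affiliate, email; column 4 is email.
Long rows with campaign=cmp038, channel=email: 685 + 404 = 1089.

1089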